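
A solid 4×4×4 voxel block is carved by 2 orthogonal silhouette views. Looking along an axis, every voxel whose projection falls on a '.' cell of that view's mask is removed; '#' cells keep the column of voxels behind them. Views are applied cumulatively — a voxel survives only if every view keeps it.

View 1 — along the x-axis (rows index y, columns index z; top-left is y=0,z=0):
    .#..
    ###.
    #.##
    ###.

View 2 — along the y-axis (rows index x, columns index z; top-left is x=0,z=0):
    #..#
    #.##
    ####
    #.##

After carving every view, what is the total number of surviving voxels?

before carving: 64 voxels (4×4×4)
step 1: project along x, AND mask (10/16) → |grid| = 40
step 2: project along y, AND mask (12/16) → |grid| = 28

remaining voxels: 28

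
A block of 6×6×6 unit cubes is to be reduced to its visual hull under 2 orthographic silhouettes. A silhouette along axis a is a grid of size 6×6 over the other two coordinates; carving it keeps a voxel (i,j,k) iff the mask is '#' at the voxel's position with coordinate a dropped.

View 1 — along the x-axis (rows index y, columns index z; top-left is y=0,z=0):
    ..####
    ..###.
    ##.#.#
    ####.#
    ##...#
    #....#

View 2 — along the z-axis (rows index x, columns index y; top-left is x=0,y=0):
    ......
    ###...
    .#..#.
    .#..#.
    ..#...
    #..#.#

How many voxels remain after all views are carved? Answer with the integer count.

38 voxels

before carving: 216 voxels (6×6×6)
V1 x: intersect with YZ mask (21 set) -- 126 left
V2 z: intersect with XY mask (11 set) -- 38 left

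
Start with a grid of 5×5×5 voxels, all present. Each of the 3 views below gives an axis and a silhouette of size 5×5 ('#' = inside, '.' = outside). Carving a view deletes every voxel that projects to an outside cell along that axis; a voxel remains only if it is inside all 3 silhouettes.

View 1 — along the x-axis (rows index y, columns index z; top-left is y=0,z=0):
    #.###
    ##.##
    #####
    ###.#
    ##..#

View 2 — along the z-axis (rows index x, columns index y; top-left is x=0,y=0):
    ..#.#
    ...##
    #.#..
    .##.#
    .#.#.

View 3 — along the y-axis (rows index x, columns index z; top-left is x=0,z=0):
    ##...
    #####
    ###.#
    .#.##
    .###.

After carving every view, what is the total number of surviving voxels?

remaining voxels: 30

full grid |V| = 125
[1] x-view keeps 20 columns → grid now 100
[2] z-view keeps 11 columns → grid now 44
[3] y-view keeps 17 columns → grid now 30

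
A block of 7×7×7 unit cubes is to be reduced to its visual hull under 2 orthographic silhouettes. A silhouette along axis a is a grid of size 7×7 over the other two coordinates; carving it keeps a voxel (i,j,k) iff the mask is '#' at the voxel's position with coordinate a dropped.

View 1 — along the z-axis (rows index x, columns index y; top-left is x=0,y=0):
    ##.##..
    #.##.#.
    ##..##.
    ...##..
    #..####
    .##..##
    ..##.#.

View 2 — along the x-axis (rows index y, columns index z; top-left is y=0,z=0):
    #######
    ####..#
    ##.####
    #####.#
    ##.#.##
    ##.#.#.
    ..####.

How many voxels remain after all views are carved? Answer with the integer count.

start: 7×7×7 = 343 voxels
after view 1 [z-axis, 26 of 49 cells solid] → remaining = 182
after view 2 [x-axis, 37 of 49 cells solid] → remaining = 139

remaining voxels: 139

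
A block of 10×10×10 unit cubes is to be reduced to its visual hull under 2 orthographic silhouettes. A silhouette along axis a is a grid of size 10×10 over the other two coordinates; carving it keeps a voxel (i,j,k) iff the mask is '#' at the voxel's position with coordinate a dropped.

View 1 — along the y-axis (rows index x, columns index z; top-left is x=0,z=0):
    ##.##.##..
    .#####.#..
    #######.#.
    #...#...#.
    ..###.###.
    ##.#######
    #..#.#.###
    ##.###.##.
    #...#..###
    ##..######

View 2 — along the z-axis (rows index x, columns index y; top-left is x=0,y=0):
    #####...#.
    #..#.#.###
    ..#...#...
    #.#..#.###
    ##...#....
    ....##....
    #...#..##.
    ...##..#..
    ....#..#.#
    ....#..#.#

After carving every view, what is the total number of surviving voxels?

full grid |V| = 1000
after view 1 [y-axis, 64 of 100 cells solid] → remaining = 640
after view 2 [z-axis, 38 of 100 cells solid] → remaining = 226

|visual hull| = 226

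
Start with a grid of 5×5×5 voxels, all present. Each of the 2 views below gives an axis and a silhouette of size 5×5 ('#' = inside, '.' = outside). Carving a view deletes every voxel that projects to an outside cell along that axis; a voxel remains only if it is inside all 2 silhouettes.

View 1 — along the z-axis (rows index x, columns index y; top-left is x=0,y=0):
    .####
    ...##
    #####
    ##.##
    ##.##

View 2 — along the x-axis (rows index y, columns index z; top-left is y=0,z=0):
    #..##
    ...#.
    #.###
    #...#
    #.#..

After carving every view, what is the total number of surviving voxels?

|visual hull| = 41

start: 5×5×5 = 125 voxels
  1. axis=2 (XY plane), |mask|=19  ⇒  voxels=95
  2. axis=0 (YZ plane), |mask|=12  ⇒  voxels=41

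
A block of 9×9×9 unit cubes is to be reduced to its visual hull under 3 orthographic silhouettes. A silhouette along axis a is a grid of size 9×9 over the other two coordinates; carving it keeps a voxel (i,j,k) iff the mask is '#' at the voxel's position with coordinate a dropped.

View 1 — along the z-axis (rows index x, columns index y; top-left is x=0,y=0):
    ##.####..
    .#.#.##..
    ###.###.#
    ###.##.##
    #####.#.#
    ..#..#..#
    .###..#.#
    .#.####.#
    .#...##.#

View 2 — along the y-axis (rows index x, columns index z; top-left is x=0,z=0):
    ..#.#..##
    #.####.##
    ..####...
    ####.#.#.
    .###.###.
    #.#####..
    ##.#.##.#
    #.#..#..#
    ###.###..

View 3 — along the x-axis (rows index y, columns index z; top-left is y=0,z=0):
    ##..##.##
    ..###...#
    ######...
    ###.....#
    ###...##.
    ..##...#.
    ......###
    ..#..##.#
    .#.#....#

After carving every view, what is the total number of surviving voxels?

voxel count = 117

before carving: 729 voxels (9×9×9)
carve view 1 (along z, XY-mask fill 49/81): 441 voxels remain
carve view 2 (along y, XZ-mask fill 49/81): 260 voxels remain
carve view 3 (along x, YZ-mask fill 38/81): 117 voxels remain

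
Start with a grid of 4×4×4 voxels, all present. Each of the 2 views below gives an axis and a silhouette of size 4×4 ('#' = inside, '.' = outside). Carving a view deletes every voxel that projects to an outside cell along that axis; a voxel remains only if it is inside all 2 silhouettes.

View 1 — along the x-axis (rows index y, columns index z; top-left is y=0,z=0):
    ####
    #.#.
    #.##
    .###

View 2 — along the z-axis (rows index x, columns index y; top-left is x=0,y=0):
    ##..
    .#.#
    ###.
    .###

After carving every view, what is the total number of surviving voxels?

initial block: 4^3 = 64
  1. axis=0 (YZ plane), |mask|=12  ⇒  voxels=48
  2. axis=2 (XY plane), |mask|=10  ⇒  voxels=28

remaining voxels: 28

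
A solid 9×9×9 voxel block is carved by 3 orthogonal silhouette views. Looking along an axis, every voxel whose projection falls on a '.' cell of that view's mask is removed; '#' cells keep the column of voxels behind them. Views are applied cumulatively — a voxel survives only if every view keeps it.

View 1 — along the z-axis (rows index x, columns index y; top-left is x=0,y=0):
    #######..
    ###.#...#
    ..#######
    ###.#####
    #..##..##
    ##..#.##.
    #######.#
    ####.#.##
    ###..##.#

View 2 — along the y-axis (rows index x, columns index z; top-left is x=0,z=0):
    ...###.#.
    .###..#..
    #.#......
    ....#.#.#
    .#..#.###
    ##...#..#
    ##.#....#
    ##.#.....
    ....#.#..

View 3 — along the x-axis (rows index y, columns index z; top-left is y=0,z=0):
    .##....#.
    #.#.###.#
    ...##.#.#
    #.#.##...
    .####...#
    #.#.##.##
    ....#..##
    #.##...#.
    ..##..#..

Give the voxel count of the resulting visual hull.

before carving: 729 voxels (9×9×9)
[1] z-view keeps 58 columns → grid now 522
[2] y-view keeps 31 columns → grid now 196
[3] x-view keeps 38 columns → grid now 91

91 voxels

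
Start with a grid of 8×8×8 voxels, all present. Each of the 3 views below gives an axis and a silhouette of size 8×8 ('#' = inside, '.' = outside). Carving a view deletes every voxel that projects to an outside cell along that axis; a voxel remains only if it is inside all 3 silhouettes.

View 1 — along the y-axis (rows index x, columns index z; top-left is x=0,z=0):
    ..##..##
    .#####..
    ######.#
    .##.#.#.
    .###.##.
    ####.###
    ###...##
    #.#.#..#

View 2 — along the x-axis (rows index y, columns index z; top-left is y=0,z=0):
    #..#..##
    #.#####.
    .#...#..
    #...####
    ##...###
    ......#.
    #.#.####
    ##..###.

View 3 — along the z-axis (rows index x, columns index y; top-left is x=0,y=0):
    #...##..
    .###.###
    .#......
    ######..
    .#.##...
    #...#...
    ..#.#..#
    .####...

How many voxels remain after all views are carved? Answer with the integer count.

voxel count = 69

before carving: 512 voxels (8×8×8)
step 1: project along y, AND mask (41/64) → |grid| = 328
step 2: project along x, AND mask (34/64) → |grid| = 163
step 3: project along z, AND mask (28/64) → |grid| = 69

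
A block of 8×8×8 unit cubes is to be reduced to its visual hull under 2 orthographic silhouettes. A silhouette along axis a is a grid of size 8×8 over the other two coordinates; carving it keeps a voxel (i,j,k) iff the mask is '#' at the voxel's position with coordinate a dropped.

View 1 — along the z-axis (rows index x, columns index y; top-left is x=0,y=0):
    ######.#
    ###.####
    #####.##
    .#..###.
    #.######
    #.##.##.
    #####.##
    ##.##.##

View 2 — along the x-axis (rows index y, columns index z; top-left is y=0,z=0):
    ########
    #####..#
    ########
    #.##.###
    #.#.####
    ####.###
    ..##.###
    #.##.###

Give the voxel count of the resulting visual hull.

|visual hull| = 324

full grid |V| = 512
  1. axis=2 (XY plane), |mask|=50  ⇒  voxels=400
  2. axis=0 (YZ plane), |mask|=52  ⇒  voxels=324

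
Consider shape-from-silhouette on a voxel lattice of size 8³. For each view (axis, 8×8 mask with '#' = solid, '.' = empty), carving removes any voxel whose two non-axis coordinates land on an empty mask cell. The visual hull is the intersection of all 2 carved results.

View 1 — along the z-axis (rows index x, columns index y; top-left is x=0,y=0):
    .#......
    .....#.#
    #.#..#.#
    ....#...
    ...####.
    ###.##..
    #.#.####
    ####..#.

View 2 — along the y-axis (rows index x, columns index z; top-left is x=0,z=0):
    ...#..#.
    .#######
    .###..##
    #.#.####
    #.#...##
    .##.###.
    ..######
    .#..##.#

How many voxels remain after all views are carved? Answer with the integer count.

initial block: 8^3 = 512
carve view 1 (along z, XY-mask fill 28/64): 224 voxels remain
carve view 2 (along y, XZ-mask fill 39/64): 139 voxels remain

139 voxels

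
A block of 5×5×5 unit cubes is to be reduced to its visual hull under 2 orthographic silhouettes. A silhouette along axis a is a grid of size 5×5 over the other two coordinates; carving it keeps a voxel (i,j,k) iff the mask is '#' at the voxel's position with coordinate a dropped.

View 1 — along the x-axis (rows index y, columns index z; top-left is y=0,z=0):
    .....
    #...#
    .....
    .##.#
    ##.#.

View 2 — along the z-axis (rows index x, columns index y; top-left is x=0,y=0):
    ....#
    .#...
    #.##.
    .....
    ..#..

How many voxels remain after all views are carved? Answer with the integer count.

voxel count = 8

initial block: 5^3 = 125
after view 1 [x-axis, 8 of 25 cells solid] → remaining = 40
after view 2 [z-axis, 6 of 25 cells solid] → remaining = 8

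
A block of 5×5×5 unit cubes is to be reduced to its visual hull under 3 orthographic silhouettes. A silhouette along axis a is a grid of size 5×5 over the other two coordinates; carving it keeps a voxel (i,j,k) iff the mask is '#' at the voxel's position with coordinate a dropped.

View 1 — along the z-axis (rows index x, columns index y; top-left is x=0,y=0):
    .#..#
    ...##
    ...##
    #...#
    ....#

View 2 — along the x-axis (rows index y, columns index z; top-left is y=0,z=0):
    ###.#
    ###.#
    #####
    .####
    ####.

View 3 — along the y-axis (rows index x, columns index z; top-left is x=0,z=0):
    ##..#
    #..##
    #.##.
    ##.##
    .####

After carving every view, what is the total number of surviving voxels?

start: 5×5×5 = 125 voxels
  1. axis=2 (XY plane), |mask|=9  ⇒  voxels=45
  2. axis=0 (YZ plane), |mask|=21  ⇒  voxels=36
  3. axis=1 (XZ plane), |mask|=17  ⇒  voxels=23

|visual hull| = 23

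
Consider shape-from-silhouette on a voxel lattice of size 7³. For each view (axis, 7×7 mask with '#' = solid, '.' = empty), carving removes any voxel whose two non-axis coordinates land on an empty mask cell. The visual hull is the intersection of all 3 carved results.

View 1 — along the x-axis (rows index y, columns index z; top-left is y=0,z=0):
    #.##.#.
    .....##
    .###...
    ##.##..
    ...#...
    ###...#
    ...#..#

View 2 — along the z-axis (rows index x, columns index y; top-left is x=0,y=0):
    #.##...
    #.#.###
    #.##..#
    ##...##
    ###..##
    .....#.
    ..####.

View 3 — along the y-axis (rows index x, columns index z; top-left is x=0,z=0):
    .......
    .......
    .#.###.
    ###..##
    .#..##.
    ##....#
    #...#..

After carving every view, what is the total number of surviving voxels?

start: 7×7×7 = 343 voxels
carve view 1 (along x, YZ-mask fill 20/49): 140 voxels remain
carve view 2 (along z, XY-mask fill 26/49): 81 voxels remain
carve view 3 (along y, XZ-mask fill 17/49): 28 voxels remain

28 voxels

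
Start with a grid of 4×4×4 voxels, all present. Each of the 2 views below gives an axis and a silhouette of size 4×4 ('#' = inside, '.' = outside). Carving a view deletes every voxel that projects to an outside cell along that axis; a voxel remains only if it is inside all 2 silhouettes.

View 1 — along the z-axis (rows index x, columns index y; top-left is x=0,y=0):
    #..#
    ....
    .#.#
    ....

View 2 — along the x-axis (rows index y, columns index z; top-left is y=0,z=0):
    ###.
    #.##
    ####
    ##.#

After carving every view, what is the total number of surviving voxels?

full grid |V| = 64
[1] z-view keeps 4 columns → grid now 16
[2] x-view keeps 13 columns → grid now 12

|visual hull| = 12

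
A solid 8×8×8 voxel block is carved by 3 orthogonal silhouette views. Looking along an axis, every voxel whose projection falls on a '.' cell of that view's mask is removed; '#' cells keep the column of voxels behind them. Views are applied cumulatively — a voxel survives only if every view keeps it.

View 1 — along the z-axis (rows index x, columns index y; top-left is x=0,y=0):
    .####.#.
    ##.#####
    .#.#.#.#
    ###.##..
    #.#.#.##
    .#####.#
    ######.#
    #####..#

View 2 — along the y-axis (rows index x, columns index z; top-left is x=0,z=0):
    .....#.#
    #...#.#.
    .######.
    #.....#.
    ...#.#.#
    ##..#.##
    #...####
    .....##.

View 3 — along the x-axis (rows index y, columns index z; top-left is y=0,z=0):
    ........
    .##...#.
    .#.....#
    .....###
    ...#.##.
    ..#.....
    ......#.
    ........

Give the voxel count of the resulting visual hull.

remaining voxels: 38

start: 8×8×8 = 512 voxels
after view 1 [z-axis, 45 of 64 cells solid] → remaining = 360
after view 2 [y-axis, 28 of 64 cells solid] → remaining = 157
after view 3 [x-axis, 13 of 64 cells solid] → remaining = 38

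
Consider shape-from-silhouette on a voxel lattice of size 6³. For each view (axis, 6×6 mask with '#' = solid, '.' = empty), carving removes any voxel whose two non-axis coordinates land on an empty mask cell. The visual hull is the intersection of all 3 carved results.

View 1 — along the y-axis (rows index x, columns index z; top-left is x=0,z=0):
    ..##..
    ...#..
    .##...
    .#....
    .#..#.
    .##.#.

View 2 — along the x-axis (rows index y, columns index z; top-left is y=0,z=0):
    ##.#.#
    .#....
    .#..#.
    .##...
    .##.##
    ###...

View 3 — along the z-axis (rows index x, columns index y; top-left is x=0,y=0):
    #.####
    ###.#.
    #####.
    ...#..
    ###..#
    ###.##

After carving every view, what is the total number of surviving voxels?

27 voxels

start: 6×6×6 = 216 voxels
[1] y-view keeps 11 columns → grid now 66
[2] x-view keeps 16 columns → grid now 39
[3] z-view keeps 24 columns → grid now 27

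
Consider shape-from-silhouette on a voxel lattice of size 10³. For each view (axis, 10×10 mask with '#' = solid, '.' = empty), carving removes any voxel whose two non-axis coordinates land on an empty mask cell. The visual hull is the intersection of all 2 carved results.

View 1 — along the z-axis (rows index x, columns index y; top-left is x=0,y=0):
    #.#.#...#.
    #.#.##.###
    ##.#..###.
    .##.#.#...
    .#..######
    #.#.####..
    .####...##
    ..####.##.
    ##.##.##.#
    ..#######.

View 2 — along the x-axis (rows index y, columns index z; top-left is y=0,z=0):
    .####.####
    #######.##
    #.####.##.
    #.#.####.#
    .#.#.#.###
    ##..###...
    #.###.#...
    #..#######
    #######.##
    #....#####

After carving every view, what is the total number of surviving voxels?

initial block: 10^3 = 1000
carve view 1 (along z, XY-mask fill 60/100): 600 voxels remain
carve view 2 (along x, YZ-mask fill 70/100): 421 voxels remain

421 voxels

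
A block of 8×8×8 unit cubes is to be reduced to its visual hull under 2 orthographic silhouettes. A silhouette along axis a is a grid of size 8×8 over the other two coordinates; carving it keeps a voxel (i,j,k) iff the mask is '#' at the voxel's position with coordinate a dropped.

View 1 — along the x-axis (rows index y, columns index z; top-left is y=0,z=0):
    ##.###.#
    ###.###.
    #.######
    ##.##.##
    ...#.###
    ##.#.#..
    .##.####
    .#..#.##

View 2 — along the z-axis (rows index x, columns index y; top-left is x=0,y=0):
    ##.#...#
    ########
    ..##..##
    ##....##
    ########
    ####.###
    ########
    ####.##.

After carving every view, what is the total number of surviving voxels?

start: 8×8×8 = 512 voxels
carve view 1 (along x, YZ-mask fill 43/64): 344 voxels remain
carve view 2 (along z, XY-mask fill 49/64): 270 voxels remain

270 voxels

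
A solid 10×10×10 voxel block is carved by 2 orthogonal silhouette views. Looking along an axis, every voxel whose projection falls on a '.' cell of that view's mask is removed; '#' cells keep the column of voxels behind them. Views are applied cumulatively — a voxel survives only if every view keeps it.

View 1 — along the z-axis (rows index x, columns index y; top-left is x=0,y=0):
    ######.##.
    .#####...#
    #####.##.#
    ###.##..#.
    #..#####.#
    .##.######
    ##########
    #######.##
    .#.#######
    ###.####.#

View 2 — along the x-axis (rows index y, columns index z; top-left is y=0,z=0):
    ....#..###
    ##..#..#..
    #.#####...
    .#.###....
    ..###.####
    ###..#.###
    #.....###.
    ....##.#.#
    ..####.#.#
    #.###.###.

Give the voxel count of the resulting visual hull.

remaining voxels: 421

start: 10×10×10 = 1000 voxels
after view 1 [z-axis, 78 of 100 cells solid] → remaining = 780
after view 2 [x-axis, 53 of 100 cells solid] → remaining = 421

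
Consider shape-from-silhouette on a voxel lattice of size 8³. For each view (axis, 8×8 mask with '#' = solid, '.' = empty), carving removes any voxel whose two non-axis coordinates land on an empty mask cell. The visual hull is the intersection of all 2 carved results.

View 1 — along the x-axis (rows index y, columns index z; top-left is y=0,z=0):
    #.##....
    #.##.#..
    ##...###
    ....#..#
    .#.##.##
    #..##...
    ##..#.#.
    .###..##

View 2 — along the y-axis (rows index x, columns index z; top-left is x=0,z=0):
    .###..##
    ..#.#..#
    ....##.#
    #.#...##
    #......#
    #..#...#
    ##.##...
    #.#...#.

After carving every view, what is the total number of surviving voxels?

remaining voxels: 110

initial block: 8^3 = 512
V1 x: intersect with YZ mask (31 set) -- 248 left
V2 y: intersect with XZ mask (27 set) -- 110 left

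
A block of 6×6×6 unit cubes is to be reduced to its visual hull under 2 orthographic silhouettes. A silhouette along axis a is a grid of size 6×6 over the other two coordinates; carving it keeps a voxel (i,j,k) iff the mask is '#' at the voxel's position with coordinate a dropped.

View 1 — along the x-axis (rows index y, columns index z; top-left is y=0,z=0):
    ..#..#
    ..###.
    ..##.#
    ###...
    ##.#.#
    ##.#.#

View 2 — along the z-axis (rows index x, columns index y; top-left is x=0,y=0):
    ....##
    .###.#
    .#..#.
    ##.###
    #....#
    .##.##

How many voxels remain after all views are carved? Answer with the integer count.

64 voxels

full grid |V| = 216
  1. axis=0 (YZ plane), |mask|=19  ⇒  voxels=114
  2. axis=2 (XY plane), |mask|=19  ⇒  voxels=64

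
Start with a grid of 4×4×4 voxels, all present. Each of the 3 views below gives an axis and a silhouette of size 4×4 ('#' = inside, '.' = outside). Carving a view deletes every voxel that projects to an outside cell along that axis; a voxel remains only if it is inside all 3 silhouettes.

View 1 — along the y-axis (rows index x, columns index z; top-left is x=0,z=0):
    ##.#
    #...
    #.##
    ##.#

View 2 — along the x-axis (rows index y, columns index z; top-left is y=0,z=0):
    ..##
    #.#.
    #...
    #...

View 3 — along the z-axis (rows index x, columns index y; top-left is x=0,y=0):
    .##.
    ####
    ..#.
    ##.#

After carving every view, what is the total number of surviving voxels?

voxel count = 9

start: 4×4×4 = 64 voxels
carve view 1 (along y, XZ-mask fill 10/16): 40 voxels remain
carve view 2 (along x, YZ-mask fill 6/16): 17 voxels remain
carve view 3 (along z, XY-mask fill 10/16): 9 voxels remain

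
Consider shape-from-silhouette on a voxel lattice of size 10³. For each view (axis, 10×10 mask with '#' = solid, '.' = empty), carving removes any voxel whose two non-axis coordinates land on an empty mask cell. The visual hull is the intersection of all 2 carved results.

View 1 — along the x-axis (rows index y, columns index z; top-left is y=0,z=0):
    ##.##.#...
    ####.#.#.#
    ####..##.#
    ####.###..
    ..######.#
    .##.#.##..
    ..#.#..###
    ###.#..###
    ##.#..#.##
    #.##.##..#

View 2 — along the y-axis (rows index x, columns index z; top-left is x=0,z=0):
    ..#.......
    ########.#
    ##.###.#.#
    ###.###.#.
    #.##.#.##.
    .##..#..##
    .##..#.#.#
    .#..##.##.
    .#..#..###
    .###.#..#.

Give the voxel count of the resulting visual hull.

initial block: 10^3 = 1000
[1] x-view keeps 62 columns → grid now 620
[2] y-view keeps 55 columns → grid now 334

remaining voxels: 334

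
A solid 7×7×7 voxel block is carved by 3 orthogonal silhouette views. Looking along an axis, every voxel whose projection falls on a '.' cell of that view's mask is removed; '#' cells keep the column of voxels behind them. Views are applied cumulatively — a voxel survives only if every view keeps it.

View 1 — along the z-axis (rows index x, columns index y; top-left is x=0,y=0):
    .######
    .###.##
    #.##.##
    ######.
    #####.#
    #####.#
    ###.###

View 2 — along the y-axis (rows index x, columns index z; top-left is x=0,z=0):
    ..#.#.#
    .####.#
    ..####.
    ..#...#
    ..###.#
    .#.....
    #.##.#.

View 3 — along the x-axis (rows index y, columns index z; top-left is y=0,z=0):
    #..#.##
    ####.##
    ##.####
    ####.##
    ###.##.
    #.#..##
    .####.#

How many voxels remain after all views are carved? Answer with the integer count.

94 voxels

start: 7×7×7 = 343 voxels
carve view 1 (along z, XY-mask fill 40/49): 280 voxels remain
carve view 2 (along y, XZ-mask fill 23/49): 129 voxels remain
carve view 3 (along x, YZ-mask fill 36/49): 94 voxels remain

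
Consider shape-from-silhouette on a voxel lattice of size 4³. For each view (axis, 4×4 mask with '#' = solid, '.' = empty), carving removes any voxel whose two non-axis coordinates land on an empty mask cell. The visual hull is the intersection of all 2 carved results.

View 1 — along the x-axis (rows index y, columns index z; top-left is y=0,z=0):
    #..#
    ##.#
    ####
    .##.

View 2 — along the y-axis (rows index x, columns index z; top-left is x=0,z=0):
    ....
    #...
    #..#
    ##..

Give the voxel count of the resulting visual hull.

|visual hull| = 15

full grid |V| = 64
step 1: project along x, AND mask (11/16) → |grid| = 44
step 2: project along y, AND mask (5/16) → |grid| = 15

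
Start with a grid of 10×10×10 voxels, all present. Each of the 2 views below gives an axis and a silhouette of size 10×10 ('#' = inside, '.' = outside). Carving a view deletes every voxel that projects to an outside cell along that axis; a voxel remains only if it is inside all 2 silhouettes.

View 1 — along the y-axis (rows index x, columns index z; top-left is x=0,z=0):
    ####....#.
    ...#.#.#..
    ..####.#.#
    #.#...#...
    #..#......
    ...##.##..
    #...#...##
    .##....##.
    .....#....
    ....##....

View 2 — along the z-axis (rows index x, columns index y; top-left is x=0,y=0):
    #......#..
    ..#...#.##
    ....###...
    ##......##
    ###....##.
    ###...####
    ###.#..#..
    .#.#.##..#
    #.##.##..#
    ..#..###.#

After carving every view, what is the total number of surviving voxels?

start: 10×10×10 = 1000 voxels
step 1: project along y, AND mask (34/100) → |grid| = 340
step 2: project along z, AND mask (46/100) → |grid| = 146

146 voxels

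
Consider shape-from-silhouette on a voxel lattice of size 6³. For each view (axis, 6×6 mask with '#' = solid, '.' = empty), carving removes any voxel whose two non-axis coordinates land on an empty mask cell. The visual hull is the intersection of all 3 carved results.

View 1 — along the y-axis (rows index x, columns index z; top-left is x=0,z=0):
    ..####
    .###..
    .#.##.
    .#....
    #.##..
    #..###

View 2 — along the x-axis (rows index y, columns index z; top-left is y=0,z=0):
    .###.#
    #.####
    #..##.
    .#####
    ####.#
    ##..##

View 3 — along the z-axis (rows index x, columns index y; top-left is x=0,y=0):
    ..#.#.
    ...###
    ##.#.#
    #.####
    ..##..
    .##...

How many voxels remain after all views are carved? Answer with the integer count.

before carving: 216 voxels (6×6×6)
step 1: project along y, AND mask (18/36) → |grid| = 108
step 2: project along x, AND mask (26/36) → |grid| = 79
step 3: project along z, AND mask (18/36) → |grid| = 36

36 voxels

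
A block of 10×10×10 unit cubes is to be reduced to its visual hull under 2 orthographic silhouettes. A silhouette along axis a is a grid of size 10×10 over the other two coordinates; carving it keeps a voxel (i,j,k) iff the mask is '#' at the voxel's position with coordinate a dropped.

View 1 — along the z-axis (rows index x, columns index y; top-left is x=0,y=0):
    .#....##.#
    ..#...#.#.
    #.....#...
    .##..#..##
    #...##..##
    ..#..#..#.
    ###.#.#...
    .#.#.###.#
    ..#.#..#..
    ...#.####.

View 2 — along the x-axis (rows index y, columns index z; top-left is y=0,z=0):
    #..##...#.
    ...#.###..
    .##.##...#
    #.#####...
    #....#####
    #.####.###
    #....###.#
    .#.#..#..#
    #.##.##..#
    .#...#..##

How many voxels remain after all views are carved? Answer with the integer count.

voxel count = 215

full grid |V| = 1000
  1. axis=2 (XY plane), |mask|=41  ⇒  voxels=410
  2. axis=0 (YZ plane), |mask|=52  ⇒  voxels=215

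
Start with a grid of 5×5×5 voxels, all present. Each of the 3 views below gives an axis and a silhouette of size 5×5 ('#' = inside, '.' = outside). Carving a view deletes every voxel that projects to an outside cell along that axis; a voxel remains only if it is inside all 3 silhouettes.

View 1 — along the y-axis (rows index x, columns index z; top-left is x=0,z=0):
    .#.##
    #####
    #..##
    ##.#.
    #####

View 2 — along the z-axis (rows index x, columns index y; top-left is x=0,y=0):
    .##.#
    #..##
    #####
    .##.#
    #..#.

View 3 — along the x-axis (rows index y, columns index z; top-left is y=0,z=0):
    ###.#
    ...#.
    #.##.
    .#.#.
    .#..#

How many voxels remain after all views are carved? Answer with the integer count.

29 voxels

start: 5×5×5 = 125 voxels
[1] y-view keeps 19 columns → grid now 95
[2] z-view keeps 16 columns → grid now 58
[3] x-view keeps 12 columns → grid now 29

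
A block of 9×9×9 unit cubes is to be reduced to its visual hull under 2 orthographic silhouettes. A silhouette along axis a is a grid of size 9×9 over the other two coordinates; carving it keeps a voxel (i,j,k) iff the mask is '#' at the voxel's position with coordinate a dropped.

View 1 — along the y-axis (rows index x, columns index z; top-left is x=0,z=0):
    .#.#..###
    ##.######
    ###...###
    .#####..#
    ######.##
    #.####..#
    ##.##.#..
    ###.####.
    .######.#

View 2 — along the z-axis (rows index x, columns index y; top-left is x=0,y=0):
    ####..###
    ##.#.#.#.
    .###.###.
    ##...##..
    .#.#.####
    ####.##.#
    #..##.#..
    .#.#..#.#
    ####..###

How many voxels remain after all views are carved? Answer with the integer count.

322 voxels

full grid |V| = 729
[1] y-view keeps 58 columns → grid now 522
[2] z-view keeps 50 columns → grid now 322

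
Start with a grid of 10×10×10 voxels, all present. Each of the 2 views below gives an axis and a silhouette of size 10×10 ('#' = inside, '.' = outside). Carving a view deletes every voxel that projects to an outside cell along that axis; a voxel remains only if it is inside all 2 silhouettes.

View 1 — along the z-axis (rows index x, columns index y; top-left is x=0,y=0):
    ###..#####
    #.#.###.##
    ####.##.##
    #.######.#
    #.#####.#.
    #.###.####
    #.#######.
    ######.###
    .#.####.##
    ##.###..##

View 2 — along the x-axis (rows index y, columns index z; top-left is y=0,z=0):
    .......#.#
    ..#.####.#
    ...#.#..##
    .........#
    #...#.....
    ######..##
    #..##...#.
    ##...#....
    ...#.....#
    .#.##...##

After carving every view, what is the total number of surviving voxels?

full grid |V| = 1000
carve view 1 (along z, XY-mask fill 77/100): 770 voxels remain
carve view 2 (along x, YZ-mask fill 37/100): 281 voxels remain

voxel count = 281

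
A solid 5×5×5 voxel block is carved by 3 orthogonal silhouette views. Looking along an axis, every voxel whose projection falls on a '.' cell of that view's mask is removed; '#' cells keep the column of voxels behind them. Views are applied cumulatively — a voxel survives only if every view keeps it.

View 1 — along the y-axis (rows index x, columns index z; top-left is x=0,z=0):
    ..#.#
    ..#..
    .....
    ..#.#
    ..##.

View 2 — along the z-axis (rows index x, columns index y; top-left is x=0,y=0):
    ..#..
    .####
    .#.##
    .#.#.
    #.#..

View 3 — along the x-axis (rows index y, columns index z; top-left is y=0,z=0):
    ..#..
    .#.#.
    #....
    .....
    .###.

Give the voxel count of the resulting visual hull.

|visual hull| = 2

before carving: 125 voxels (5×5×5)
[1] y-view keeps 7 columns → grid now 35
[2] z-view keeps 12 columns → grid now 14
[3] x-view keeps 7 columns → grid now 2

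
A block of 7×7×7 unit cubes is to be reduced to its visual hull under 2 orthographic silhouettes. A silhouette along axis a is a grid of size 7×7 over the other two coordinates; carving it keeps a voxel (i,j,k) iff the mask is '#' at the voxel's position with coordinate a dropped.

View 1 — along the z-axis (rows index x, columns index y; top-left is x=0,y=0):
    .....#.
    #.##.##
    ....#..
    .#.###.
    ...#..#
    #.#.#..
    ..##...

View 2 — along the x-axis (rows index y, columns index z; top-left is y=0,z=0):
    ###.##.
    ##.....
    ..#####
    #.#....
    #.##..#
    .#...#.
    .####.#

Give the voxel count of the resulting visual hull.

|visual hull| = 63

before carving: 343 voxels (7×7×7)
carve view 1 (along z, XY-mask fill 18/49): 126 voxels remain
carve view 2 (along x, YZ-mask fill 25/49): 63 voxels remain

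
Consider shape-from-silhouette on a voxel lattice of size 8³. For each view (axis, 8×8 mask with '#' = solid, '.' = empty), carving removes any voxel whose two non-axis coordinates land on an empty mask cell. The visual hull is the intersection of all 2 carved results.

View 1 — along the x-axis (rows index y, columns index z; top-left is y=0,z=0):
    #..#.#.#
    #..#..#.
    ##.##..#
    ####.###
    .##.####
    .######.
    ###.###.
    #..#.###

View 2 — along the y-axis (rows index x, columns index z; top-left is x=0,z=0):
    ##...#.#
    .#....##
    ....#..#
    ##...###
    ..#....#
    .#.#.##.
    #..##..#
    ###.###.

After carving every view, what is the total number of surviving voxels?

start: 8×8×8 = 512 voxels
[1] x-view keeps 42 columns → grid now 336
[2] y-view keeps 30 columns → grid now 159

|visual hull| = 159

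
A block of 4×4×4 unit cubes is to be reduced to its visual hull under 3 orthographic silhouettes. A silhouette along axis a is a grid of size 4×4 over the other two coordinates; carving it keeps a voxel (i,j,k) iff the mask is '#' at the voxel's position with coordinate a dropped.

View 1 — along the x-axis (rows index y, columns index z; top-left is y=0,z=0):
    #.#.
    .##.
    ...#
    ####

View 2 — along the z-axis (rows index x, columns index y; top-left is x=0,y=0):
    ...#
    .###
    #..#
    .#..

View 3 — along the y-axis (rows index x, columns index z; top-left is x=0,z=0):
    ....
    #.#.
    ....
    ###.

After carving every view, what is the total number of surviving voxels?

before carving: 64 voxels (4×4×4)
V1 x: intersect with YZ mask (9 set) -- 36 left
V2 z: intersect with XY mask (7 set) -- 19 left
V3 y: intersect with XZ mask (5 set) -- 5 left

5 voxels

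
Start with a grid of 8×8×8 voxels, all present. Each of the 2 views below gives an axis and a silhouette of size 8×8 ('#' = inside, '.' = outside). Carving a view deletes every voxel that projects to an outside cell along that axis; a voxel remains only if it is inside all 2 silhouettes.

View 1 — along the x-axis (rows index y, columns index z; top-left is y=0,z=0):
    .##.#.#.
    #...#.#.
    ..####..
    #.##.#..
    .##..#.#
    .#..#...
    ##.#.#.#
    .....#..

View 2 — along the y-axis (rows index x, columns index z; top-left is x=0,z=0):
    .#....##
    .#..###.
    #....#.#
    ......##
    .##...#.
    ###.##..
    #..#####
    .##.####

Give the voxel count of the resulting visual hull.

initial block: 8^3 = 512
  1. axis=0 (YZ plane), |mask|=27  ⇒  voxels=216
  2. axis=1 (XZ plane), |mask|=32  ⇒  voxels=107

remaining voxels: 107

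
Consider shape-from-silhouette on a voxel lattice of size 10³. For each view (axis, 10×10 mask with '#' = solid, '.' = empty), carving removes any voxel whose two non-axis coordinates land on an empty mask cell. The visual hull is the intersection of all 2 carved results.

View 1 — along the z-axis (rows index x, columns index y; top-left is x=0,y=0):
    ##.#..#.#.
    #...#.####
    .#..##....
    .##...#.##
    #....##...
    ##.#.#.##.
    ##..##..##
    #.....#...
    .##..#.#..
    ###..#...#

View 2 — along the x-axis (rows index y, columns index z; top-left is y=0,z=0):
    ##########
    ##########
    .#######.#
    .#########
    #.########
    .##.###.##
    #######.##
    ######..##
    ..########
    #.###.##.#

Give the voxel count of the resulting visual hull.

|visual hull| = 388

initial block: 10^3 = 1000
after view 1 [z-axis, 45 of 100 cells solid] → remaining = 450
after view 2 [x-axis, 85 of 100 cells solid] → remaining = 388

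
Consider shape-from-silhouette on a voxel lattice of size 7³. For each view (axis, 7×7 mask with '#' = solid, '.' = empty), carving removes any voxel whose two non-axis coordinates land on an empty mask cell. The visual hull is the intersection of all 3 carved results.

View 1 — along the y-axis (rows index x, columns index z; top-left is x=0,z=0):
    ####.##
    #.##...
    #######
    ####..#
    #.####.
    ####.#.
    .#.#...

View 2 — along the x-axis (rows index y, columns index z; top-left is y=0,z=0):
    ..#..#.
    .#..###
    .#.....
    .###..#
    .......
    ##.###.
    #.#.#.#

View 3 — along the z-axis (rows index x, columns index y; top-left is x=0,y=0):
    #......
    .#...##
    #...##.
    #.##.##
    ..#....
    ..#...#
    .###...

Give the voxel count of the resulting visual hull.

start: 7×7×7 = 343 voxels
carve view 1 (along y, XZ-mask fill 33/49): 231 voxels remain
carve view 2 (along x, YZ-mask fill 20/49): 91 voxels remain
carve view 3 (along z, XY-mask fill 18/49): 32 voxels remain

voxel count = 32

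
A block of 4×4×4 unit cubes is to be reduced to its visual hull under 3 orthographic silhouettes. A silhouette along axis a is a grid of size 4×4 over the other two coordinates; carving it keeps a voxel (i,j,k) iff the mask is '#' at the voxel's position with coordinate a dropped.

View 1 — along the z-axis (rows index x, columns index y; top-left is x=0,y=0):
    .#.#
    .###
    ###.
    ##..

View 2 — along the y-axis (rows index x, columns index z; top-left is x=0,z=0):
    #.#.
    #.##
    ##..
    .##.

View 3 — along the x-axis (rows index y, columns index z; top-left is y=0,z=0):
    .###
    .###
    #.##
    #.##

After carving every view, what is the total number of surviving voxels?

18 voxels

full grid |V| = 64
carve view 1 (along z, XY-mask fill 10/16): 40 voxels remain
carve view 2 (along y, XZ-mask fill 9/16): 23 voxels remain
carve view 3 (along x, YZ-mask fill 12/16): 18 voxels remain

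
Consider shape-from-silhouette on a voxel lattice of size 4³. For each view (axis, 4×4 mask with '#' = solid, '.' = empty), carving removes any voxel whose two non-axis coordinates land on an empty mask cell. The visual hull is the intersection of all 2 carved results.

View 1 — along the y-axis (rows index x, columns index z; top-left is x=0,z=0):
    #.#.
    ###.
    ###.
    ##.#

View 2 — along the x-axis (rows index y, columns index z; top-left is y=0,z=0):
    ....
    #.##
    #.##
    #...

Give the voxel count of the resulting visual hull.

|visual hull| = 20

start: 4×4×4 = 64 voxels
after view 1 [y-axis, 11 of 16 cells solid] → remaining = 44
after view 2 [x-axis, 7 of 16 cells solid] → remaining = 20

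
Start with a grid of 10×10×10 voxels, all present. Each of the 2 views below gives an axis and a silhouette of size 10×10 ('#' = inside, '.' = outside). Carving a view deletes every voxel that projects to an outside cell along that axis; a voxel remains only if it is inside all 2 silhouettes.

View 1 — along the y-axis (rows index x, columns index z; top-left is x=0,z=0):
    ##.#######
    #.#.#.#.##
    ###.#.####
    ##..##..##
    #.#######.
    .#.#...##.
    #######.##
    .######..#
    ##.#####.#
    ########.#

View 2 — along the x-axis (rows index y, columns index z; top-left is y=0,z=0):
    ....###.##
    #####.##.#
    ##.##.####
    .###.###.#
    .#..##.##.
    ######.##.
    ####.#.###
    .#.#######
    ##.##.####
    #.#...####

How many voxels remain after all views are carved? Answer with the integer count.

initial block: 10^3 = 1000
step 1: project along y, AND mask (74/100) → |grid| = 740
step 2: project along x, AND mask (71/100) → |grid| = 526

|visual hull| = 526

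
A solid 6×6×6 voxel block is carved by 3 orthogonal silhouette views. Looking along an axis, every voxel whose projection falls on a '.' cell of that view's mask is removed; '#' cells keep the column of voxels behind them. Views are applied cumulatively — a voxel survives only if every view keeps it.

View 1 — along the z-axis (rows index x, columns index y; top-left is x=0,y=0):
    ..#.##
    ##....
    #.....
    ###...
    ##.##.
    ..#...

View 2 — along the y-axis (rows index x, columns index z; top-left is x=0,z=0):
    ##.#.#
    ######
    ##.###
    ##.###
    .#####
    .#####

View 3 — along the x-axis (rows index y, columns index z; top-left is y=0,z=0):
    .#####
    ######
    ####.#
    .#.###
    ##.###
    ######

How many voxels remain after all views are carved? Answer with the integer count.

full grid |V| = 216
after view 1 [z-axis, 14 of 36 cells solid] → remaining = 84
after view 2 [y-axis, 30 of 36 cells solid] → remaining = 69
after view 3 [x-axis, 31 of 36 cells solid] → remaining = 62

remaining voxels: 62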